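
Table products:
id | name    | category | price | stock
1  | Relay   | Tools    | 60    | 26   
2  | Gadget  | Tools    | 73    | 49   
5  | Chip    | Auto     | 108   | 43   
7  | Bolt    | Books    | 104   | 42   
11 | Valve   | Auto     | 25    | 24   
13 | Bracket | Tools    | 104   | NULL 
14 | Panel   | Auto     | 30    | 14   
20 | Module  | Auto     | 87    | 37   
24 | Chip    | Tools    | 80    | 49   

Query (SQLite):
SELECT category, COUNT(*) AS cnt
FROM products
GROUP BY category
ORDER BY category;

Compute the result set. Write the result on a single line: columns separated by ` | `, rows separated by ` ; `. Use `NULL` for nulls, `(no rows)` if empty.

Auto | 4 ; Books | 1 ; Tools | 4

Partition products by category; compute COUNT(*) within each group.
  Auto: ids {5, 11, 14, 20} → COUNT(*)=4
  Books: ids {7} → COUNT(*)=1
  Tools: ids {1, 2, 13, 24} → COUNT(*)=4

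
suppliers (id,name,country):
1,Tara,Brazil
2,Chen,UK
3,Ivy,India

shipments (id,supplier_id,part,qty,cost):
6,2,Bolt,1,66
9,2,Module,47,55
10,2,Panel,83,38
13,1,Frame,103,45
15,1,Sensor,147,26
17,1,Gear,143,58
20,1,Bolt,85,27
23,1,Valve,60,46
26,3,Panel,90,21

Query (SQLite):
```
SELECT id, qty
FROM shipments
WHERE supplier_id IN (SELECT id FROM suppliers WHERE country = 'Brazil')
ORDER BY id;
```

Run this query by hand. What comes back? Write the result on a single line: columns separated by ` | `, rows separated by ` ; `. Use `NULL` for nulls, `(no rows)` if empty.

13 | 103 ; 15 | 147 ; 17 | 143 ; 20 | 85 ; 23 | 60

Inner query: suppliers.id where country = 'Brazil'.
Outer: keep shipments rows whose supplier_id is in that set.
Inner query → {1}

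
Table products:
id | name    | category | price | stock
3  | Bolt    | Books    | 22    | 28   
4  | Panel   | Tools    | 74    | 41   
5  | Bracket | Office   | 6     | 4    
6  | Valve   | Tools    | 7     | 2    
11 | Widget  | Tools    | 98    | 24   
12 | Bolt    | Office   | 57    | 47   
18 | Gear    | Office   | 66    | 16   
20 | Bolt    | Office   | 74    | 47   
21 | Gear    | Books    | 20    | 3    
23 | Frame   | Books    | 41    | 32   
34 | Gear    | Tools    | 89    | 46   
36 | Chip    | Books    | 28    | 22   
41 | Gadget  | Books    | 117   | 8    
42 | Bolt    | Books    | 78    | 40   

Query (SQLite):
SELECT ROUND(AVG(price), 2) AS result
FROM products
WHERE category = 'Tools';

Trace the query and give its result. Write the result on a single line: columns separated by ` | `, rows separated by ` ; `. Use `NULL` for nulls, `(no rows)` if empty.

67

Rows where category='Tools' → price values: [74, 7, 98, 89].
AVG = 268 / 4 (rounded to 2 dp).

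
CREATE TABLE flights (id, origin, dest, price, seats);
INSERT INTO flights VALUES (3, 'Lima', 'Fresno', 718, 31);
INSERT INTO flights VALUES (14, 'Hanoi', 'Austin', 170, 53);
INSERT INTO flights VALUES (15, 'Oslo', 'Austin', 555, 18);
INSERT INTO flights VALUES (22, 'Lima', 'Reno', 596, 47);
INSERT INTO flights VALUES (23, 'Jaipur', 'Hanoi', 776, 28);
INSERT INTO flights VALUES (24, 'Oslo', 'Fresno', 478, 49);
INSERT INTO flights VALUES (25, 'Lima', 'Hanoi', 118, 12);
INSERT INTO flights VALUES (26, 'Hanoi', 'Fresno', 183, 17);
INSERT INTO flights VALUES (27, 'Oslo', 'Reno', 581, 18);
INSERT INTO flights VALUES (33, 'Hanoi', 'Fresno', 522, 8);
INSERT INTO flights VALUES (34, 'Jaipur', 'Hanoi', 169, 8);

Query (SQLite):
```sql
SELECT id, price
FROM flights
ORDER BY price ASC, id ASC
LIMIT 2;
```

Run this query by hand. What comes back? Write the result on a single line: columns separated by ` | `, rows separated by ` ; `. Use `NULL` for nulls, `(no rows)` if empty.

25 | 118 ; 34 | 169

Sort by price asc, tiebreak id asc: (118, id=25), (169, id=34), (170, id=14), (183, id=26), (478, id=24) …. Take first 2.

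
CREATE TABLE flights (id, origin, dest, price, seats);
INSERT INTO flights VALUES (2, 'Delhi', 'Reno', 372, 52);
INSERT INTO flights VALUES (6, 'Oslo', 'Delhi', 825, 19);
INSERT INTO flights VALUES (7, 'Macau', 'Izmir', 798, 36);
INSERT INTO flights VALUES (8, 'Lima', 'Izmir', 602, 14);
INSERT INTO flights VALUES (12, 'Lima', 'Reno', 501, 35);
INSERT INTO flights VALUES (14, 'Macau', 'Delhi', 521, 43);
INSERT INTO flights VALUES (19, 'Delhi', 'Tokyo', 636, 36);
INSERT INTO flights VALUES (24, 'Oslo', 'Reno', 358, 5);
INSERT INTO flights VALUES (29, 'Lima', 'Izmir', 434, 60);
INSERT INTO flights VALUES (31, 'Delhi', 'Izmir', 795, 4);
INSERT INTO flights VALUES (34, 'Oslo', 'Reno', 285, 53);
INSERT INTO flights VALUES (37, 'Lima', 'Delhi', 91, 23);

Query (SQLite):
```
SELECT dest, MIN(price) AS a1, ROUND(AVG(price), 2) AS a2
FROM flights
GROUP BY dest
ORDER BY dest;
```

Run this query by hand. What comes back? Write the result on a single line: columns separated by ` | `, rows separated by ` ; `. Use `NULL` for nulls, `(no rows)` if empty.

Delhi | 91 | 479 ; Izmir | 434 | 657.25 ; Reno | 285 | 379 ; Tokyo | 636 | 636

Group flights by dest.
Per group compute: MIN(price), ROUND(AVG(price), 2).
  Delhi: ids {6, 14, 37} → MIN(price)=91, ROUND(AVG(price), 2)=479
  Izmir: ids {7, 8, 29, 31} → MIN(price)=434, ROUND(AVG(price), 2)=657.25
  Reno: ids {2, 12, 24, 34} → MIN(price)=285, ROUND(AVG(price), 2)=379
  Tokyo: ids {19} → MIN(price)=636, ROUND(AVG(price), 2)=636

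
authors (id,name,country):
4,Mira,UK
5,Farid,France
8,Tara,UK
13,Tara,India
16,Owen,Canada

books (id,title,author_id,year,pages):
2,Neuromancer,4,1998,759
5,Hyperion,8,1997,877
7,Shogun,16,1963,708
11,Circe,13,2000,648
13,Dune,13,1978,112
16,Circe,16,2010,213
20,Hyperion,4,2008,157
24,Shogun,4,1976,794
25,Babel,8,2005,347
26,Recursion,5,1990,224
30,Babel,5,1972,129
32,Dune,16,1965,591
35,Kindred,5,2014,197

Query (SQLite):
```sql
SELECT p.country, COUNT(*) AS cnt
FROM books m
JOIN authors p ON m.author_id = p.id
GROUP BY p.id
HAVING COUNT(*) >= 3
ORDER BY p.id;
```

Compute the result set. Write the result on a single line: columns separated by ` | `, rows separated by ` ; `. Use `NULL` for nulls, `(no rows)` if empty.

Join each books row to its authors via author_id.
Group joined rows by authors.id; compute COUNT(*) per group.
HAVING: keep groups with count ≥ 3.
  4: ids {2, 20, 24} → COUNT(*)=3
  5: ids {26, 30, 35} → COUNT(*)=3
  8: ids {5, 25} → COUNT(*)=2
  13: ids {11, 13} → COUNT(*)=2
  16: ids {7, 16, 32} → COUNT(*)=3

UK | 3 ; France | 3 ; Canada | 3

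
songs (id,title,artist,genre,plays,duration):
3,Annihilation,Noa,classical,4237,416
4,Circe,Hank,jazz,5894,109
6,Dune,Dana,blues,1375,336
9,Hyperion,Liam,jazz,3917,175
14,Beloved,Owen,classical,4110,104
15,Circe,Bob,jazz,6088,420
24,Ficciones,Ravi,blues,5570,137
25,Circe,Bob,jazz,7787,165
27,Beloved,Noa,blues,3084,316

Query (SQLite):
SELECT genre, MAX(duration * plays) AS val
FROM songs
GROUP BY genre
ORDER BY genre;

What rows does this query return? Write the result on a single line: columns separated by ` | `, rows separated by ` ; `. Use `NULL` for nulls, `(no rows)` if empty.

blues | 974544 ; classical | 1762592 ; jazz | 2556960

For each row compute duration * plays.
Group by genre; take MAX of the expression per group.
  blues: ids {6, 24, 27} → MAX(duration * plays)=974544
  classical: ids {3, 14} → MAX(duration * plays)=1762592
  jazz: ids {4, 9, 15, 25} → MAX(duration * plays)=2556960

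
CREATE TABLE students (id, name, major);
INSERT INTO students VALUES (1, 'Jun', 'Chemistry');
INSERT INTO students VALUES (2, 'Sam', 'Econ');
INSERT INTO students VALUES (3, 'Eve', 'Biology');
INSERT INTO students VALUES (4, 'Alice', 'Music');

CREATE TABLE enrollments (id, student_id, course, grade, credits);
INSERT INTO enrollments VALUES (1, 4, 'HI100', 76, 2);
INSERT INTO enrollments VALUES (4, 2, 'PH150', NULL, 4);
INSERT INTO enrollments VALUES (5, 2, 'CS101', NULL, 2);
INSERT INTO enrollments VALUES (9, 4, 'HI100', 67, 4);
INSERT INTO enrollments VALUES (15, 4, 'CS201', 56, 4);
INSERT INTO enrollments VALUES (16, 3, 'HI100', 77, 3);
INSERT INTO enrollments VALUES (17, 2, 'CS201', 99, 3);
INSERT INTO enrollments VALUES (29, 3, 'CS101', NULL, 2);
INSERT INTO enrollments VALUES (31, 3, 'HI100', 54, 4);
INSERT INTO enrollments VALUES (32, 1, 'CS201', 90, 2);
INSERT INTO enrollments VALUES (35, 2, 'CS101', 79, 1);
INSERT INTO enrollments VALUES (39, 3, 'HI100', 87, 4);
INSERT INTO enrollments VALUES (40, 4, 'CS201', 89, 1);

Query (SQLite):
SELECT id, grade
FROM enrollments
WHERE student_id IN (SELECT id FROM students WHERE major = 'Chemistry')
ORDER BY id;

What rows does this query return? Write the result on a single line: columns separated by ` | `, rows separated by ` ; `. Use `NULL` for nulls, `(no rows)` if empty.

Inner query: students.id where major = 'Chemistry'.
Outer: keep enrollments rows whose student_id is in that set.
Inner query → {1}

32 | 90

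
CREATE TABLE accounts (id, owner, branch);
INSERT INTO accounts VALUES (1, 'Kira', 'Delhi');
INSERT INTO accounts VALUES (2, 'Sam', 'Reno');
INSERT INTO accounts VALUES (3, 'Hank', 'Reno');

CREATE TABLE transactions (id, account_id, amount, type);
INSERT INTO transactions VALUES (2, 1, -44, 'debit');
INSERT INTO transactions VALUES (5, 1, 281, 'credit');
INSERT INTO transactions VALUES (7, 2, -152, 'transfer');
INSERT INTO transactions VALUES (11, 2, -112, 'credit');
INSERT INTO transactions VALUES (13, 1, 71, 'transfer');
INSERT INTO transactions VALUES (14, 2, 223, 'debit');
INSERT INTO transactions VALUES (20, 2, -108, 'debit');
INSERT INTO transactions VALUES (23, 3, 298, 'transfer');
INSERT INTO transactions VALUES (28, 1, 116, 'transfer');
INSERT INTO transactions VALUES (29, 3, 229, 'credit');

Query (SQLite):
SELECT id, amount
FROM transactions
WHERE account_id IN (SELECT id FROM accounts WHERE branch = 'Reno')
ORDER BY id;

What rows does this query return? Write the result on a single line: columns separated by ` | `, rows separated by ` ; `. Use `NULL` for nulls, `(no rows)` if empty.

Inner query: accounts.id where branch = 'Reno'.
Outer: keep transactions rows whose account_id is in that set.
Inner query → {2, 3}

7 | -152 ; 11 | -112 ; 14 | 223 ; 20 | -108 ; 23 | 298 ; 29 | 229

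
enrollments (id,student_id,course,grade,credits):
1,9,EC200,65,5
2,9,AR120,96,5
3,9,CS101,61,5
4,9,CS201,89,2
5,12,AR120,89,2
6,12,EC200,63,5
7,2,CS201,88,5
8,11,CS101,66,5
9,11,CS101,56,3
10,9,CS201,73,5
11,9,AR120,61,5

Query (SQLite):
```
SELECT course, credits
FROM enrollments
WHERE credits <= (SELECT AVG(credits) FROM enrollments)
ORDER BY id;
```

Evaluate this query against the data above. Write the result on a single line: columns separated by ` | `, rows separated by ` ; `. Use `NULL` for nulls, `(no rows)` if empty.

Scalar subquery: AVG(credits) over all enrollments rows = 4.272727 (≈; comparison uses full precision).
Keep rows where credits <= that value.

CS201 | 2 ; AR120 | 2 ; CS101 | 3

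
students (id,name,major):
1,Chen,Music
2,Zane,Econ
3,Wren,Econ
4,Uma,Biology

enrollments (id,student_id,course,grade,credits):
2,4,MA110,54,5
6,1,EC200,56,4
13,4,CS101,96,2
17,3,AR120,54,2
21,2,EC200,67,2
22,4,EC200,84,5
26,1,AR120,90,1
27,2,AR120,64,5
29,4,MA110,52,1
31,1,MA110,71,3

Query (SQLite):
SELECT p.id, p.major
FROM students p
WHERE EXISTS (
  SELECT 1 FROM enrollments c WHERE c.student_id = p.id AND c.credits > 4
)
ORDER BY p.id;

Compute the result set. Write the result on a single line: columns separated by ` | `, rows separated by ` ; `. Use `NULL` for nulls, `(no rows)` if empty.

For each students row, check whether any enrollments with matching student_id has credits > 4.
Keep rows where that is true.

2 | Econ ; 4 | Biology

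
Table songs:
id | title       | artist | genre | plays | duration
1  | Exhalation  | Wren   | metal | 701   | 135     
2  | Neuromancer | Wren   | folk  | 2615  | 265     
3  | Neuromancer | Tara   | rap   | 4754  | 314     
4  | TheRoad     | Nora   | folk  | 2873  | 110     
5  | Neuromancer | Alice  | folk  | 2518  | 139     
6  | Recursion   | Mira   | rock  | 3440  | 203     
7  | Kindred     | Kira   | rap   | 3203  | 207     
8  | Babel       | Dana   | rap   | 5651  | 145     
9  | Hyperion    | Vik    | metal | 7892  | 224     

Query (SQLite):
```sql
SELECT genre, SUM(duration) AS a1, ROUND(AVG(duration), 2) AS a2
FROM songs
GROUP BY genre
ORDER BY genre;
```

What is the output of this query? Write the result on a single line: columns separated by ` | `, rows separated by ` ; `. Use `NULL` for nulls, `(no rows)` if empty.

folk | 514 | 171.33 ; metal | 359 | 179.5 ; rap | 666 | 222 ; rock | 203 | 203

Group songs by genre.
Per group compute: SUM(duration), ROUND(AVG(duration), 2).
  folk: ids {2, 4, 5} → SUM(duration)=514, ROUND(AVG(duration), 2)=171.33
  metal: ids {1, 9} → SUM(duration)=359, ROUND(AVG(duration), 2)=179.5
  rap: ids {3, 7, 8} → SUM(duration)=666, ROUND(AVG(duration), 2)=222
  rock: ids {6} → SUM(duration)=203, ROUND(AVG(duration), 2)=203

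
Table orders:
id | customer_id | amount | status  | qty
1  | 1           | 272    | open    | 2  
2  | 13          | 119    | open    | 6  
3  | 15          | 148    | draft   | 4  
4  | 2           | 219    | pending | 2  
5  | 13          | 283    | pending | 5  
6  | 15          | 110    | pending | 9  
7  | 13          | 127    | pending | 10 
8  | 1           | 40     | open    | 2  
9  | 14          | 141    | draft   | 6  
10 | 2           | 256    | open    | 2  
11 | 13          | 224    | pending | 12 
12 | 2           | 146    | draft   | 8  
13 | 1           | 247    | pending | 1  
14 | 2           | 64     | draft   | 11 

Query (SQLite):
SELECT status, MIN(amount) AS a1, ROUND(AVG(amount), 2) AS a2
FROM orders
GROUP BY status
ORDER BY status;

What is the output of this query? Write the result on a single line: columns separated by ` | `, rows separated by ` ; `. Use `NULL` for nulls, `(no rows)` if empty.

draft | 64 | 124.75 ; open | 40 | 171.75 ; pending | 110 | 201.67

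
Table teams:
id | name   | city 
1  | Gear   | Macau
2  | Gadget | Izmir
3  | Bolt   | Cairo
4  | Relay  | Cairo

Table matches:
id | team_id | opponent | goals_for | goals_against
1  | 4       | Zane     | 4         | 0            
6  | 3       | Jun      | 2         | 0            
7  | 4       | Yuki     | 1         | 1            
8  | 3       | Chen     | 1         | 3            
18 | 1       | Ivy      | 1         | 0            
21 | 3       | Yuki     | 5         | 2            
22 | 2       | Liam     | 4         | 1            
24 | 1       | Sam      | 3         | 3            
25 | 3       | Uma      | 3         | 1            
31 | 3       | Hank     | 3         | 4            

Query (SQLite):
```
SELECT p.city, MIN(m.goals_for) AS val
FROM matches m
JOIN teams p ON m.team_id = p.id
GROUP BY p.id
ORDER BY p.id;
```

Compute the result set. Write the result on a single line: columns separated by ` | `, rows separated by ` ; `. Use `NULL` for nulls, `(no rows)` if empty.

Join each matches row to its teams via team_id.
Group joined rows by teams.id; compute MIN(m.goals_for) per group.
  1: ids {18, 24} → MIN(m.goals_for)=1
  2: ids {22} → MIN(m.goals_for)=4
  3: ids {6, 8, 21, 25, 31} → MIN(m.goals_for)=1
  4: ids {1, 7} → MIN(m.goals_for)=1

Macau | 1 ; Izmir | 4 ; Cairo | 1 ; Cairo | 1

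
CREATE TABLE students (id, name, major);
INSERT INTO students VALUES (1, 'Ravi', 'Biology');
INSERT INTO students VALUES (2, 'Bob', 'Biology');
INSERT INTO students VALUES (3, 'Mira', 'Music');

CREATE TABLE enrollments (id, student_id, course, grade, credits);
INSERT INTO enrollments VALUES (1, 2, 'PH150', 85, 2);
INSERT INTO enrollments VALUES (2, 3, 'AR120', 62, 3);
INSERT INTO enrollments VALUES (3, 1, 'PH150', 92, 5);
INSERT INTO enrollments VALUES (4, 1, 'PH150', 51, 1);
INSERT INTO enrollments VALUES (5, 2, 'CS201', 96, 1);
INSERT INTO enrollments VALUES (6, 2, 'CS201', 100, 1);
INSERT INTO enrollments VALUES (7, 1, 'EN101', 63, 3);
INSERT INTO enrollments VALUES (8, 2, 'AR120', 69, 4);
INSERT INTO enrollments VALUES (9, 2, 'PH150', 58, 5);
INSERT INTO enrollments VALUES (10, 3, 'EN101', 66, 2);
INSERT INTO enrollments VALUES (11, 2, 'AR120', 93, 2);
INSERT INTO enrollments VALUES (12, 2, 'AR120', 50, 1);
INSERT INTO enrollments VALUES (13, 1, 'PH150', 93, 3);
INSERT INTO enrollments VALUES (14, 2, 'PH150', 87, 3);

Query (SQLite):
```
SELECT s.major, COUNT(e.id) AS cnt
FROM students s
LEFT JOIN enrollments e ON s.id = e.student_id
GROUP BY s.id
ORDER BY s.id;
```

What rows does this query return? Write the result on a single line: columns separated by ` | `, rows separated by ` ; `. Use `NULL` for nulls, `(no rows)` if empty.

Biology | 4 ; Biology | 8 ; Music | 2

LEFT JOIN keeps every students row; unmatched ones get NULL for enrollments columns.
Group by students.id and compute COUNT(e.id). COUNT(col) of an all-NULL group is 0.
  1: ids {3, 4, 7, 13} → COUNT(e.id)=4
  2: ids {1, 5, 6, 8, 9, 11, 12, 14} → COUNT(e.id)=8
  3: ids {2, 10} → COUNT(e.id)=2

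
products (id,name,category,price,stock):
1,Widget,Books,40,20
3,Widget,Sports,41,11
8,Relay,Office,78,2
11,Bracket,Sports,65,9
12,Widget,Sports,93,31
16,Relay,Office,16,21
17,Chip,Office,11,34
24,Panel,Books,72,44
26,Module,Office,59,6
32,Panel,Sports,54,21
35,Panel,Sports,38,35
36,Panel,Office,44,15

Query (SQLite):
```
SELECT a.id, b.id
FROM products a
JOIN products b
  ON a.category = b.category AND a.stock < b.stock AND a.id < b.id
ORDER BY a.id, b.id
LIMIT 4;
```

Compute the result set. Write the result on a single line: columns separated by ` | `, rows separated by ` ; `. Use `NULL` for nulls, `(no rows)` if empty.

1 | 24 ; 3 | 12 ; 3 | 32 ; 3 | 35

Pairs (a,b) with same category, a.stock < b.stock, a.id < b.id.
category groups: Books:{1,24} Office:{8,16,17,26,36} Sports:{3,11,12,32,35}
Ordered by (a.id, b.id); first 4.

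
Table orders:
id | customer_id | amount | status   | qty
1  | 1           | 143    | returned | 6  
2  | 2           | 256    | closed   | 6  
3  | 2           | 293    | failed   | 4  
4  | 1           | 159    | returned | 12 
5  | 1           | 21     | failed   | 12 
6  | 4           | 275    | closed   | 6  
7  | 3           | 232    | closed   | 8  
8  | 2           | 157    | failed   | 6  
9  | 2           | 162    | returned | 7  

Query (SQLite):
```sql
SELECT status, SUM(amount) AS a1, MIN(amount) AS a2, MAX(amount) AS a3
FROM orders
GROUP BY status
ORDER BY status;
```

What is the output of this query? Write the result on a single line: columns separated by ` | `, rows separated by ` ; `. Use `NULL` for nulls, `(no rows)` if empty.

closed | 763 | 232 | 275 ; failed | 471 | 21 | 293 ; returned | 464 | 143 | 162

Group orders by status.
Per group compute: SUM(amount), MIN(amount), MAX(amount).
  closed: ids {2, 6, 7} → SUM(amount)=763, MIN(amount)=232, MAX(amount)=275
  failed: ids {3, 5, 8} → SUM(amount)=471, MIN(amount)=21, MAX(amount)=293
  returned: ids {1, 4, 9} → SUM(amount)=464, MIN(amount)=143, MAX(amount)=162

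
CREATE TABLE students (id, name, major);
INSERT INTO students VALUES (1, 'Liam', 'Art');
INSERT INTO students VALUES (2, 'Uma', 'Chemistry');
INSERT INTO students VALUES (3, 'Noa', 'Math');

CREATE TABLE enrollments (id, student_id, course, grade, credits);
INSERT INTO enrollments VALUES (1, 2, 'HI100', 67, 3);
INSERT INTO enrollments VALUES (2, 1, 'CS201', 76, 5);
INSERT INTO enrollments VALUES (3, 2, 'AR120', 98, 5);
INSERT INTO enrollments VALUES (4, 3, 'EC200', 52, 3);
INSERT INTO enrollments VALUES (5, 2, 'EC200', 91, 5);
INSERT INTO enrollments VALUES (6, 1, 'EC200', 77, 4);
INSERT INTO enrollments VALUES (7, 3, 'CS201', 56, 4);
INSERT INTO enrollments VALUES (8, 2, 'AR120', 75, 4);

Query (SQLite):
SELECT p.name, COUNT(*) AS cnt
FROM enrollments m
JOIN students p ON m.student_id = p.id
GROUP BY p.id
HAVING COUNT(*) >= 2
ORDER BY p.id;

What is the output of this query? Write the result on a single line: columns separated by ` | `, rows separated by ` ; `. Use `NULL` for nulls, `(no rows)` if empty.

Liam | 2 ; Uma | 4 ; Noa | 2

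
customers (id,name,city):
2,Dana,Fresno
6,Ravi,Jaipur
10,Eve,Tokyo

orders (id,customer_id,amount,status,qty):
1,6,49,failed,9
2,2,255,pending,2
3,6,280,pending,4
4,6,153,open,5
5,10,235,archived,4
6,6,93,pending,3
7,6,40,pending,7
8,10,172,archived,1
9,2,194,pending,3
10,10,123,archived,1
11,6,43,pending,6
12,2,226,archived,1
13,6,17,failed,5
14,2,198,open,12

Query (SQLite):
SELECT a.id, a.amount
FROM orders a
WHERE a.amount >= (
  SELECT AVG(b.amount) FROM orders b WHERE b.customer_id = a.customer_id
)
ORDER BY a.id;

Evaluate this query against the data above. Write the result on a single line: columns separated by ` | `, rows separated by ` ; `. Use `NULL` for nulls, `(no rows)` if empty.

For each orders row a, compute AVG(amount) over rows sharing a.customer_id.
Keep row a if a.amount >= that per-group AVG.
  customer_id=2: AVG(amount) = 218.25
  customer_id=6: AVG(amount) = 96.428571
  customer_id=10: AVG(amount) = 176.666667

2 | 255 ; 3 | 280 ; 4 | 153 ; 5 | 235 ; 12 | 226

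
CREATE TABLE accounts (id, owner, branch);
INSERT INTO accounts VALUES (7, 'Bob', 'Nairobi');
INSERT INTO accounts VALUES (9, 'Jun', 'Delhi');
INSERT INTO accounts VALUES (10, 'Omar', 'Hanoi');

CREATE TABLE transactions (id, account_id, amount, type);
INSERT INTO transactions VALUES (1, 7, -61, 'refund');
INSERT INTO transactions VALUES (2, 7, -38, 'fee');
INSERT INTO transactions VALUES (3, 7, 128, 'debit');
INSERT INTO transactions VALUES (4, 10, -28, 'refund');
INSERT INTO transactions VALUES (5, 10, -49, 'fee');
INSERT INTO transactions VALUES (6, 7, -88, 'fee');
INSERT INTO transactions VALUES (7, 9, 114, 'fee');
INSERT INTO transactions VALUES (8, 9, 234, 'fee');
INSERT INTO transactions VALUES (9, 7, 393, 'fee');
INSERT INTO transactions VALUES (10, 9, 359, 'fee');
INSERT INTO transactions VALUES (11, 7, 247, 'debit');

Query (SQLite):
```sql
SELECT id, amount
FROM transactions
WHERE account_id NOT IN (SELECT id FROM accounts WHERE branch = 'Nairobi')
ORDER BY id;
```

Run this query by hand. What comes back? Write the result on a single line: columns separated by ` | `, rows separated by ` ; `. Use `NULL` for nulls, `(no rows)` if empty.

4 | -28 ; 5 | -49 ; 7 | 114 ; 8 | 234 ; 10 | 359

Inner query: accounts.id where branch = 'Nairobi'.
Outer: keep transactions rows whose account_id is not in that set.
Inner query → {7}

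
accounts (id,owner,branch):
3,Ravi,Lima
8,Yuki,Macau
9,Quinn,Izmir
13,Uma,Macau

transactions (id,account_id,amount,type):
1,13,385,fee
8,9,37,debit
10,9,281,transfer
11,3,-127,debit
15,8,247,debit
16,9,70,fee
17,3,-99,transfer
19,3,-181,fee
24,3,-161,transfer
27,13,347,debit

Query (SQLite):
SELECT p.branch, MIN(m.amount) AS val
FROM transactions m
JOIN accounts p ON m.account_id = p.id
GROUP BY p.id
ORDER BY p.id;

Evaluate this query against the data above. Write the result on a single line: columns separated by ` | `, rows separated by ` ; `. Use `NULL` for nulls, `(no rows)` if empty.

Lima | -181 ; Macau | 247 ; Izmir | 37 ; Macau | 347

Join each transactions row to its accounts via account_id.
Group joined rows by accounts.id; compute MIN(m.amount) per group.
  3: ids {11, 17, 19, 24} → MIN(m.amount)=-181
  8: ids {15} → MIN(m.amount)=247
  9: ids {8, 10, 16} → MIN(m.amount)=37
  13: ids {1, 27} → MIN(m.amount)=347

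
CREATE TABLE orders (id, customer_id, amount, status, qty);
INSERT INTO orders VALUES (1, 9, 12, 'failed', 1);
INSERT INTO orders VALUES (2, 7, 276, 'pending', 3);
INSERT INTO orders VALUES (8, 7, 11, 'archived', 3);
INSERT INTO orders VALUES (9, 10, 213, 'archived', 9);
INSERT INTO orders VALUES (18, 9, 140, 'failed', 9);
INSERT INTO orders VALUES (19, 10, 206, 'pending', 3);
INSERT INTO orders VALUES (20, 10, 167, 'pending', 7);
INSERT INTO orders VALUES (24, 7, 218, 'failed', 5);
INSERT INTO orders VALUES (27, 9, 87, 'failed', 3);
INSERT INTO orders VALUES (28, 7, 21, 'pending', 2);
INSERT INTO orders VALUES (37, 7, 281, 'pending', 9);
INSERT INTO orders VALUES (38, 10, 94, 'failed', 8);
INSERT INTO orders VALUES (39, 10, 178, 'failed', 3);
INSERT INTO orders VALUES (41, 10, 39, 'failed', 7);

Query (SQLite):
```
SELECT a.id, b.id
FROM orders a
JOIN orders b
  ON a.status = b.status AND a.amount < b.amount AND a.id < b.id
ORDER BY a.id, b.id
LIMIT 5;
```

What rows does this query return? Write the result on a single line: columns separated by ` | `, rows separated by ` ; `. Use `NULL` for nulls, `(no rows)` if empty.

1 | 18 ; 1 | 24 ; 1 | 27 ; 1 | 38 ; 1 | 39

Pairs (a,b) with same status, a.amount < b.amount, a.id < b.id.
status groups: archived:{8,9} failed:{1,18,24,27,38,39,41} pending:{2,19,20,28,37}
Ordered by (a.id, b.id); first 5.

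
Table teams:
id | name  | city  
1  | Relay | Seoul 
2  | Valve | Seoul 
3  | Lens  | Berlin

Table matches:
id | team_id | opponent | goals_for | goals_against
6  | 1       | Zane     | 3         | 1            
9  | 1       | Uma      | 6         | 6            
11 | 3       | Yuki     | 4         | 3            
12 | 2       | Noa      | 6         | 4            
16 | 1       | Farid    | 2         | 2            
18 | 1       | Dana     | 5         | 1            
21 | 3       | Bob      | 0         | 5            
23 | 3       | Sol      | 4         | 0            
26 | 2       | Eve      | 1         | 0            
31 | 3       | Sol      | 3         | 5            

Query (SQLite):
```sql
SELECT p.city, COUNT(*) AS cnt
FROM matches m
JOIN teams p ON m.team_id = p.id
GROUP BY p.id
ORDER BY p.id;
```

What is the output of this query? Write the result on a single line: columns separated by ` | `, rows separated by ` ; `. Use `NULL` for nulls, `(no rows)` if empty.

Seoul | 4 ; Seoul | 2 ; Berlin | 4

Join each matches row to its teams via team_id.
Group joined rows by teams.id; compute COUNT(*) per group.
  1: ids {6, 9, 16, 18} → COUNT(*)=4
  2: ids {12, 26} → COUNT(*)=2
  3: ids {11, 21, 23, 31} → COUNT(*)=4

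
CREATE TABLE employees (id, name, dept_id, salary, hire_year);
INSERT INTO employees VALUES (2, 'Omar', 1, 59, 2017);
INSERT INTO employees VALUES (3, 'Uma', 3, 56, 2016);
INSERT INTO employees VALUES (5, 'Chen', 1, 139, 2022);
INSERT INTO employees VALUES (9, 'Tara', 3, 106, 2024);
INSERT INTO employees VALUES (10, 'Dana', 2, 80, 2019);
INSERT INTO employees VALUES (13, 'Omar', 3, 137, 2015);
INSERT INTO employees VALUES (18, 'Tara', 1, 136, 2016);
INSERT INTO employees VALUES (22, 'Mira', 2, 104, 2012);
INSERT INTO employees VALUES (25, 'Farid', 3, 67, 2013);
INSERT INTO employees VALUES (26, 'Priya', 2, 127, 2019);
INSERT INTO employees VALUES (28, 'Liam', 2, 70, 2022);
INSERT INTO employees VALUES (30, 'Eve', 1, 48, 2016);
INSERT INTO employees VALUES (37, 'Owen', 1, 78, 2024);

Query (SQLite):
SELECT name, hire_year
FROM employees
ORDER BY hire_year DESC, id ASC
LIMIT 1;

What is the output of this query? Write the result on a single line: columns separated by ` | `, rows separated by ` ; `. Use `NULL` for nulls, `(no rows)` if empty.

Tara | 2024

Sort by hire_year desc, tiebreak id asc: (2024, id=9), (2024, id=37), (2022, id=5), (2022, id=28) …. Take first 1.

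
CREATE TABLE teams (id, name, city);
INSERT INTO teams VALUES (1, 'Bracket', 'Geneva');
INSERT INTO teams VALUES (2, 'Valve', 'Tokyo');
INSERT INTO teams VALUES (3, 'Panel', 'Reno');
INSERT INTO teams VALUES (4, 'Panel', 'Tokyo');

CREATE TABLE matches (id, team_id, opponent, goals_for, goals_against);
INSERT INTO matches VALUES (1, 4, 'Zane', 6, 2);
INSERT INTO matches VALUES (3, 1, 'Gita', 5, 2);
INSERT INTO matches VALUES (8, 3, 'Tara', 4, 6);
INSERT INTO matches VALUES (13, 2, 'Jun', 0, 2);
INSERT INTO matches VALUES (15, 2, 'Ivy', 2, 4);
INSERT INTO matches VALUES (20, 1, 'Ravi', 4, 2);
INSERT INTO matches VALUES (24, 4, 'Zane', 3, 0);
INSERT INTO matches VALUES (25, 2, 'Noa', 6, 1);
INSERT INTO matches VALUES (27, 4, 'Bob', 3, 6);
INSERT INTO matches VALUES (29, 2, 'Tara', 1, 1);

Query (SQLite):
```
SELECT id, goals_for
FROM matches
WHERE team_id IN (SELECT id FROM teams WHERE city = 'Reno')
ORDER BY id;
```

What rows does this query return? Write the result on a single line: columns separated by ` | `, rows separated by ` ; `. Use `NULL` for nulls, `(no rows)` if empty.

Inner query: teams.id where city = 'Reno'.
Outer: keep matches rows whose team_id is in that set.
Inner query → {3}

8 | 4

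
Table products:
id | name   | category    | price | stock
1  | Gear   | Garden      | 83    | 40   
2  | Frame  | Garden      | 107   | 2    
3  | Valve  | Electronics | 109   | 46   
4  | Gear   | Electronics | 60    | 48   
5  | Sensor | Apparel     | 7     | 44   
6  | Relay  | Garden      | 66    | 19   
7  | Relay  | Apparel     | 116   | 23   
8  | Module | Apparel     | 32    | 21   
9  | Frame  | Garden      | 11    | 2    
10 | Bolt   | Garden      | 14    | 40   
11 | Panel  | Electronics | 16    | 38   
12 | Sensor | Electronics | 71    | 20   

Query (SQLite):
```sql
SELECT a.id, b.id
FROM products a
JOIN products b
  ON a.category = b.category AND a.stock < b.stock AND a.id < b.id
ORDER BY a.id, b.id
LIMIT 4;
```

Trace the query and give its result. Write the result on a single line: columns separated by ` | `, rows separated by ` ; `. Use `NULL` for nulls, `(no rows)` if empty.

2 | 6 ; 2 | 10 ; 3 | 4 ; 6 | 10

Pairs (a,b) with same category, a.stock < b.stock, a.id < b.id.
category groups: Apparel:{5,7,8} Electronics:{3,4,11,12} Garden:{1,2,6,9,10}
Ordered by (a.id, b.id); first 4.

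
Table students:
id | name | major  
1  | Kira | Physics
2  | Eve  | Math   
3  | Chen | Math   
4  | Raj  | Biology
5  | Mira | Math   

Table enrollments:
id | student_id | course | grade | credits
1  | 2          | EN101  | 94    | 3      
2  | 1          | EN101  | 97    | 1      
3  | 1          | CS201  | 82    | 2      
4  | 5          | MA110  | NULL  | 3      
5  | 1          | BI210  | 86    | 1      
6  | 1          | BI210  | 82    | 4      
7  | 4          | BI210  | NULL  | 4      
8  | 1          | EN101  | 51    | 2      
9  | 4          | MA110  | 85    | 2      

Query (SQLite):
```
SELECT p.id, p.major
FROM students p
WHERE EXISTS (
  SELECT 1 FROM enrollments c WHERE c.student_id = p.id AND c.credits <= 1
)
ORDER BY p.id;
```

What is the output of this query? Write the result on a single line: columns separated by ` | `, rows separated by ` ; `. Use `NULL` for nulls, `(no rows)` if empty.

For each students row, check whether any enrollments with matching student_id has credits <= 1.
Keep rows where that is true.

1 | Physics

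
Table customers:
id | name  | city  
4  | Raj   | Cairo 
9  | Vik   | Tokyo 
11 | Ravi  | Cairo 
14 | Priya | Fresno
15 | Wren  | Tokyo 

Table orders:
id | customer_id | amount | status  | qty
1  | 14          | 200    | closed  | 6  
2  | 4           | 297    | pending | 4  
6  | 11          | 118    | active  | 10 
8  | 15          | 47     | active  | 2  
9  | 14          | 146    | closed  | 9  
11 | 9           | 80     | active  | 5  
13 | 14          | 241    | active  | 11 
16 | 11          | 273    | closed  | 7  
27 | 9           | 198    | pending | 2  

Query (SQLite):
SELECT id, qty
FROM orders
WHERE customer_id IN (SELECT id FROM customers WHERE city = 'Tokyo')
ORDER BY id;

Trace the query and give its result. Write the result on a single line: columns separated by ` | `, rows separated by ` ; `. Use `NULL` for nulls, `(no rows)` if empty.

Inner query: customers.id where city = 'Tokyo'.
Outer: keep orders rows whose customer_id is in that set.
Inner query → {9, 15}

8 | 2 ; 11 | 5 ; 27 | 2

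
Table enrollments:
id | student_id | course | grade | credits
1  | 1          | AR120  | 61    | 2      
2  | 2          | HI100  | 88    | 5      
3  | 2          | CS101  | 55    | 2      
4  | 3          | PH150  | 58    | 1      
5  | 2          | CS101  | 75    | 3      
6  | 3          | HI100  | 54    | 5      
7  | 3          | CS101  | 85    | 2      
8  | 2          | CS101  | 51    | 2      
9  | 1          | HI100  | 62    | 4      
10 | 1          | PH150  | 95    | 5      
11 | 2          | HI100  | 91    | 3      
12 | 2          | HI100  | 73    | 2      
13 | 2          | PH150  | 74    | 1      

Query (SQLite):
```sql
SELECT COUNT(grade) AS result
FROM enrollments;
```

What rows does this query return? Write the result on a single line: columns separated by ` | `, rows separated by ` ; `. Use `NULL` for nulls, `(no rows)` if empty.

All grade values: [61, 88, 55, 58, 75, 54, 85, 51, 62, 95, 91, 73, 74].
COUNT(grade) counts non-NULL values → 13.

13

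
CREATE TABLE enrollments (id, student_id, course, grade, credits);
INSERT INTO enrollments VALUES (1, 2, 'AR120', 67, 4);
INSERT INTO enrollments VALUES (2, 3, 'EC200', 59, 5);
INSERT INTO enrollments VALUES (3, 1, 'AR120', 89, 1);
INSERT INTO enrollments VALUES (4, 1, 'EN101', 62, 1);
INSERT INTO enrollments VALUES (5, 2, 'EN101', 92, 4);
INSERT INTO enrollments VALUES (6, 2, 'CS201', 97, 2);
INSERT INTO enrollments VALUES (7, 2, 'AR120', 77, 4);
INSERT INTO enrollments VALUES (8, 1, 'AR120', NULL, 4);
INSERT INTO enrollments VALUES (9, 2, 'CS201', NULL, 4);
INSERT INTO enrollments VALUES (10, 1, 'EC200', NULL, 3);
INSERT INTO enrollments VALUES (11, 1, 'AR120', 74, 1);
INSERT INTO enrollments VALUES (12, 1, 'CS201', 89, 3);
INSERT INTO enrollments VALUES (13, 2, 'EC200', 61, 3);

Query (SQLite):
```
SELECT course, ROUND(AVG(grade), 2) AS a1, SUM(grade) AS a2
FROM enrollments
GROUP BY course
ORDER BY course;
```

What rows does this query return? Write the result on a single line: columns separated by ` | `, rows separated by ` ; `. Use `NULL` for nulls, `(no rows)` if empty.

AR120 | 76.75 | 307 ; CS201 | 93 | 186 ; EC200 | 60 | 120 ; EN101 | 77 | 154

Group enrollments by course.
Per group compute: ROUND(AVG(grade), 2), SUM(grade).
  AR120: ids {1, 3, 7, 8, 11} → ROUND(AVG(grade), 2)=76.75, SUM(grade)=307
  CS201: ids {6, 9, 12} → ROUND(AVG(grade), 2)=93, SUM(grade)=186
  EC200: ids {2, 10, 13} → ROUND(AVG(grade), 2)=60, SUM(grade)=120
  EN101: ids {4, 5} → ROUND(AVG(grade), 2)=77, SUM(grade)=154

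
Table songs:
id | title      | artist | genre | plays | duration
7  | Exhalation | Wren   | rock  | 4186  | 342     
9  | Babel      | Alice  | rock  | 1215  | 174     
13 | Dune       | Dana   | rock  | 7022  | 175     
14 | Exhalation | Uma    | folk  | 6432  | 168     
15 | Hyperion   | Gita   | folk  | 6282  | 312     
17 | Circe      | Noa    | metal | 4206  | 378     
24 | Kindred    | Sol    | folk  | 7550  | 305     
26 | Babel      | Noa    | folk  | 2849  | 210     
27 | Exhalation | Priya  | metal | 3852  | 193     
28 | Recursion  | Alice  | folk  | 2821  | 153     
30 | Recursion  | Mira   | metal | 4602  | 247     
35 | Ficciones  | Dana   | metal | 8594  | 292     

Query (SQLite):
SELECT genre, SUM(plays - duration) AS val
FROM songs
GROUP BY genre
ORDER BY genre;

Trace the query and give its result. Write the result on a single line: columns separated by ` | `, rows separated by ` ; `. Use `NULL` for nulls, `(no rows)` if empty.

For each row compute plays - duration.
Group by genre; take SUM of the expression per group.
  folk: ids {14, 15, 24, 26, 28} → SUM(plays - duration)=24786
  metal: ids {17, 27, 30, 35} → SUM(plays - duration)=20144
  rock: ids {7, 9, 13} → SUM(plays - duration)=11732

folk | 24786 ; metal | 20144 ; rock | 11732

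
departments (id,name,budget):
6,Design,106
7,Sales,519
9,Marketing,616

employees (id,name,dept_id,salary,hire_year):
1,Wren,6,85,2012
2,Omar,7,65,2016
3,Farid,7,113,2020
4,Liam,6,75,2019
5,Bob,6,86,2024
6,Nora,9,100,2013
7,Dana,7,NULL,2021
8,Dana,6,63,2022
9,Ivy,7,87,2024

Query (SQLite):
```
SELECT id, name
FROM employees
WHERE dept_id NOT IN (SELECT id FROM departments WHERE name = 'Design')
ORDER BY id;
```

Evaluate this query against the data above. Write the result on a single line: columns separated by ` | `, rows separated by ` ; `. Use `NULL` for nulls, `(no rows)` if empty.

Inner query: departments.id where name = 'Design'.
Outer: keep employees rows whose dept_id is not in that set.
Inner query → {6}

2 | Omar ; 3 | Farid ; 6 | Nora ; 7 | Dana ; 9 | Ivy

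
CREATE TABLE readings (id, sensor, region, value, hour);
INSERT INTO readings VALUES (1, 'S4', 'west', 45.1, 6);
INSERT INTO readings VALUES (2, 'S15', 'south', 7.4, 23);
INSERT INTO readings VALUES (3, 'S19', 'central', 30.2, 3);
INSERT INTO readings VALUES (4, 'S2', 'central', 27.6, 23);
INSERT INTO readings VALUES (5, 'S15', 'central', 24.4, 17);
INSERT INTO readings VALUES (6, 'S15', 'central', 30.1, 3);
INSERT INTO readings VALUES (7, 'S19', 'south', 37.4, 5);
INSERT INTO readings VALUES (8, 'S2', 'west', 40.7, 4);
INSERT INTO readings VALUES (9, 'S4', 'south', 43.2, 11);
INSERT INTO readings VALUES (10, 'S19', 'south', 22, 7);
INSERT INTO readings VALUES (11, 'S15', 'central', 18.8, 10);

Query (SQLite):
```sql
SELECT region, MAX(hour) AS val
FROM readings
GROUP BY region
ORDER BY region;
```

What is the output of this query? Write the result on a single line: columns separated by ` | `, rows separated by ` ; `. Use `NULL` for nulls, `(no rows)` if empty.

Partition readings by region; compute MAX(hour) within each group.
  central: ids {3, 4, 5, 6, 11} → MAX(hour)=23
  south: ids {2, 7, 9, 10} → MAX(hour)=23
  west: ids {1, 8} → MAX(hour)=6

central | 23 ; south | 23 ; west | 6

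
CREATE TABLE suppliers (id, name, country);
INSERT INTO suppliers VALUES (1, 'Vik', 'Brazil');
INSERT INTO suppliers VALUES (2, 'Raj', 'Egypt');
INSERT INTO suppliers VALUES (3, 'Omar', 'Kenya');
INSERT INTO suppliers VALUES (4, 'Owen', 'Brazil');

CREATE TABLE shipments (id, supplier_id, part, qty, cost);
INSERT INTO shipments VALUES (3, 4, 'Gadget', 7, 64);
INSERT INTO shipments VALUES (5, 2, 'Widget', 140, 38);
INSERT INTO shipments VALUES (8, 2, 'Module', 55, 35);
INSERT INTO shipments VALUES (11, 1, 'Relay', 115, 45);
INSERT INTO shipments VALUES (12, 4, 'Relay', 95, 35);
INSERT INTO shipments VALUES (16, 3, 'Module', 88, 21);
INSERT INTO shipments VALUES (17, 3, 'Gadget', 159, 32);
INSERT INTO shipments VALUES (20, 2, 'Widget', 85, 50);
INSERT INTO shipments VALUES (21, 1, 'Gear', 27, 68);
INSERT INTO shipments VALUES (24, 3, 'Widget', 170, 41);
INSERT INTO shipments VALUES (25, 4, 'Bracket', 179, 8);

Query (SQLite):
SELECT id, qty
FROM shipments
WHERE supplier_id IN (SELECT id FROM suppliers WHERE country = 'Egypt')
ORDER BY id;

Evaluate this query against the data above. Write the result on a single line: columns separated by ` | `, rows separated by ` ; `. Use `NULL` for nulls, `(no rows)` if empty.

Inner query: suppliers.id where country = 'Egypt'.
Outer: keep shipments rows whose supplier_id is in that set.
Inner query → {2}

5 | 140 ; 8 | 55 ; 20 | 85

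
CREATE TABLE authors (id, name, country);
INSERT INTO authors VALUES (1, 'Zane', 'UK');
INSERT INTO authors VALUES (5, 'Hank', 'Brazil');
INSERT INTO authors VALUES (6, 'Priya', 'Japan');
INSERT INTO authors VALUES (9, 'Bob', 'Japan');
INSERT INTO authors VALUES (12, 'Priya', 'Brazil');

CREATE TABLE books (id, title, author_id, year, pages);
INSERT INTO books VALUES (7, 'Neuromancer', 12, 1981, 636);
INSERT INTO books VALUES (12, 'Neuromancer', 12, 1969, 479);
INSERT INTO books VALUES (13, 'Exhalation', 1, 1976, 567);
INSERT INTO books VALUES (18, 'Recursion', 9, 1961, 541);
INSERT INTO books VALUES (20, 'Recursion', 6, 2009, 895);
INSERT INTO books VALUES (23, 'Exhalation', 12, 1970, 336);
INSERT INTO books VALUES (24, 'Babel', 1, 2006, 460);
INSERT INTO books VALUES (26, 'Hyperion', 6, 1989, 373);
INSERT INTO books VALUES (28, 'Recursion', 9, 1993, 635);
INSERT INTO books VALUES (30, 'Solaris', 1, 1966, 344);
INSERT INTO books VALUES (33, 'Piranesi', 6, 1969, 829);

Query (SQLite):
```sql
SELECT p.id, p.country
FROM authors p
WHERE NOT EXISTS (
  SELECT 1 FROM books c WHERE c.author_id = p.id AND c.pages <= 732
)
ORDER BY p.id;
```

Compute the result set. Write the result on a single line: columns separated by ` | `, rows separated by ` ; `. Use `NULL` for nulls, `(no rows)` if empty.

5 | Brazil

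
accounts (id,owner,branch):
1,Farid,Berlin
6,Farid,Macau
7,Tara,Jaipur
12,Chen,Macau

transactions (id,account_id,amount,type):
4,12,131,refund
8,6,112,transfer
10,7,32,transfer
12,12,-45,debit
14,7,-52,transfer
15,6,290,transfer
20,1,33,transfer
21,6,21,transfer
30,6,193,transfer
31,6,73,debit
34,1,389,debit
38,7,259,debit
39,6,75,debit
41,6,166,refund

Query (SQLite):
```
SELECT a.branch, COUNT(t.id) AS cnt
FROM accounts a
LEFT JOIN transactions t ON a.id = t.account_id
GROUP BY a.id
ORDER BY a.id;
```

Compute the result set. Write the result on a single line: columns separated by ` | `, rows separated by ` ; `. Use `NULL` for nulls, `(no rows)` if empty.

Berlin | 2 ; Macau | 7 ; Jaipur | 3 ; Macau | 2

LEFT JOIN keeps every accounts row; unmatched ones get NULL for transactions columns.
Group by accounts.id and compute COUNT(t.id). COUNT(col) of an all-NULL group is 0.
  1: ids {20, 34} → COUNT(t.id)=2
  6: ids {8, 15, 21, 30, 31, 39, 41} → COUNT(t.id)=7
  7: ids {10, 14, 38} → COUNT(t.id)=3
  12: ids {4, 12} → COUNT(t.id)=2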